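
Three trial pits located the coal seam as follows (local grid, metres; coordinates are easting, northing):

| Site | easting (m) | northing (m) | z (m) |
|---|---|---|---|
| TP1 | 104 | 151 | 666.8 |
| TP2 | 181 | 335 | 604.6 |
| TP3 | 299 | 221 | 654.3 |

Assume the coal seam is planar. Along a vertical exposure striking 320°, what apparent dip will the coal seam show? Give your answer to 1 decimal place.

17.9°

Two edge vectors: TP1→TP2 = (77, 184, -62.2), TP1→TP3 = (195, 70, -12.5).
Normal n = (TP1→TP2) × (TP1→TP3) = (2054, -11166.5, -30490).
So ∂z/∂easting = −n_x/n_z = 0.06737 and ∂z/∂northing = −n_y/n_z = −0.36623.
Unit vector along 320° is (sin 320°, cos 320°) = (-0.6428, 0.7660).
Slope in that direction = a·(-0.6428) + b·(0.7660) = −0.32385.
Apparent dip = arctan|0.32385| = 17.9° (true dip is 20.4°, so apparent ≤ true as expected).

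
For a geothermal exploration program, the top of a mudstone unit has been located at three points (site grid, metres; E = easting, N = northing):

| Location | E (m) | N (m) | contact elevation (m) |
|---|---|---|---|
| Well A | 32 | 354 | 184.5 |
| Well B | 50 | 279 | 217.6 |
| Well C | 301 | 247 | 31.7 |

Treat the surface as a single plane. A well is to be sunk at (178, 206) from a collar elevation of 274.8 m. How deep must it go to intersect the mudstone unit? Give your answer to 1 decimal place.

Two edge vectors: Well A→Well B = (18, -75, 33.1), Well A→Well C = (269, -107, -152.8).
Normal n = (Well A→Well B) × (Well A→Well C) = (15001.7, 11654.3, 18249).
So ∂z/∂E = −n_x/n_z = −0.82206 and ∂z/∂N = −n_y/n_z = −0.63863.
Intercept c from Well A: 184.5 + 26.31 + 226.07 = 436.88.
At (178, 206): z_contact = −146.33 − 131.56 + 436.88 = 159.00 m.
Depth below ground = 274.8 − 159.00 = 115.8 m.

115.8 m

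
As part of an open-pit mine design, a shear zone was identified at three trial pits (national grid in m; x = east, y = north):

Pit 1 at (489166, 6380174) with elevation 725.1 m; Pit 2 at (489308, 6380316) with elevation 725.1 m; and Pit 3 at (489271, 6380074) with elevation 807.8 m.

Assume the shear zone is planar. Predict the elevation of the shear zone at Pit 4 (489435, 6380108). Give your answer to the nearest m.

Let the plane be z = a·x + b·y + c.
Pit 2−Pit 1: 142a + 142b = 0;  Pit 3−Pit 1: 105a − 100b = 82.7.
Solving gives a = 0.40341463, b = −0.40341463.
Then c = 725.1 − a·489166 − b·6380174 = 2377243.94.
At (489435, 6380108): z = 197445.2 − 2573828.9 + 2377243.94 = 860.2 m.

860 m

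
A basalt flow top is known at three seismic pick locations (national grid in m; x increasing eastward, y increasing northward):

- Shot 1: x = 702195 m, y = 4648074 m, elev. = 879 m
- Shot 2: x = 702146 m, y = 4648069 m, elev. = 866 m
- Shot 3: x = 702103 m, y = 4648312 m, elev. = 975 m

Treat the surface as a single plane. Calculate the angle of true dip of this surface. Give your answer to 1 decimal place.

Let the plane be z = a·x + b·y + c.
Shot 2−Shot 1: −49a − 5b = −13;  Shot 3−Shot 1: −92a + 238b = 96.
Solving gives a = 0.21564, b = 0.48672.
Gradient magnitude |∇z| = √(a² + b²) = √(0.04650 + 0.23689) = 0.53235.
True dip = arctan(0.53235) = 28.0°, dipping toward SSW (azimuth ≈ 204°).

28.0°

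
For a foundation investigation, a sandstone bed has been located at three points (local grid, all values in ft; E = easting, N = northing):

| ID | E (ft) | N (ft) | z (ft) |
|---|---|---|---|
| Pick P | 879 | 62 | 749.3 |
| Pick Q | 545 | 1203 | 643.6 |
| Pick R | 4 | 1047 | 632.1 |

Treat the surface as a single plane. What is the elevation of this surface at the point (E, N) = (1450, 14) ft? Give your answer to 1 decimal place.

778.4 ft

Let the plane be z = a·E + b·N + c.
Pick Q−Pick P: −334a + 1141b = −105.7;  Pick R−Pick P: −875a + 985b = −117.2.
Solving gives a = 0.044236, b = −0.079689.
Then c = 749.3 − a·879 − b·62 = 715.36.
At (1450, 14): z = 64.1 − 1.1 + 715.36 = 778.4 ft.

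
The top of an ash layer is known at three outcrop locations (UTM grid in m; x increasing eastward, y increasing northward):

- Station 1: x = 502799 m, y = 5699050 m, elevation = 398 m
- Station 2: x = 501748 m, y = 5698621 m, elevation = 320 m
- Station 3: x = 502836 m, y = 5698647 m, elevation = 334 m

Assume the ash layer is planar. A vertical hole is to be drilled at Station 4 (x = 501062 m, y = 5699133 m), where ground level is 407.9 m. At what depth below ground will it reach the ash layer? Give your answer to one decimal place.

12.4 m

Two edge vectors: Station 1→Station 2 = (-1051, -429, -78), Station 1→Station 3 = (37, -403, -64).
Normal n = (Station 1→Station 2) × (Station 1→Station 3) = (-3978, -70150, 439426).
So ∂z/∂x = −n_x/n_z = 0.009052719 and ∂z/∂y = −n_y/n_z = 0.159640076.
Intercept c from Station 1: 398 − 4551.70 − 909796.77 = −913950.47.
At (501062, 5699133): z_contact = 4535.97 + 909810.02 − 913950.47 = 395.53 m.
Depth below ground = 407.9 − 395.53 = 12.4 m.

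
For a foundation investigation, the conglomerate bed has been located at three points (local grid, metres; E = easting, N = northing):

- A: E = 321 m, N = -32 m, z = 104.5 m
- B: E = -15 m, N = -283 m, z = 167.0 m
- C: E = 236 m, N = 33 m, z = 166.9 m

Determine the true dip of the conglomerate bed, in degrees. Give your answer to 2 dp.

Let the plane be z = a·E + b·N + c.
B−A: −336a − 251b = 62.5;  C−A: −85a + 65b = 62.4.
Solving gives a = −0.45686, b = 0.36257.
Gradient magnitude |∇z| = √(a² + b²) = √(0.20872 + 0.13146) = 0.58325.
True dip = arctan(0.58325) = 30.25°, dipping toward SE (azimuth ≈ 128°).

30.25°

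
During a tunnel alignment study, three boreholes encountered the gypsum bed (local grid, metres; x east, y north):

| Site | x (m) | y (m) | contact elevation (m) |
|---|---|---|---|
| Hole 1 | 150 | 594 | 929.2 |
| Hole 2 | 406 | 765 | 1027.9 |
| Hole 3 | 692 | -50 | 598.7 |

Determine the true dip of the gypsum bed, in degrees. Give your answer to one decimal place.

28.2°

Two edge vectors: Hole 1→Hole 2 = (256, 171, 98.7), Hole 1→Hole 3 = (542, -644, -330.5).
Normal n = (Hole 1→Hole 2) × (Hole 1→Hole 3) = (7047.3, 138103.4, -257546).
So ∂z/∂x = −n_x/n_z = 0.02736 and ∂z/∂y = −n_y/n_z = 0.53623.
Gradient magnitude |∇z| = √(a² + b²) = √(0.00075 + 0.28754) = 0.53693.
True dip = arctan(0.53693) = 28.2°, dipping toward S (azimuth ≈ 183°).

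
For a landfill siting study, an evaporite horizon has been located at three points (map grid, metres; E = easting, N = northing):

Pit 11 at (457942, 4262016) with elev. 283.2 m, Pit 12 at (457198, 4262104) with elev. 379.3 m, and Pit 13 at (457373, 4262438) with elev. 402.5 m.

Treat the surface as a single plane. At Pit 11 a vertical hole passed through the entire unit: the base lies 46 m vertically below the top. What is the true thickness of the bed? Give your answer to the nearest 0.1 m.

45.3 m

Let the plane be z = a·E + b·N + c.
Pit 12−Pit 11: −744a + 88b = 96.1;  Pit 13−Pit 11: −569a + 422b = 119.3.
Solving gives a = −0.11389, b = 0.12914.
|∇z| = √(a²+b²) = 0.17218, so dip δ = arctan(0.17218) = 9.77°.
True thickness = vertical thickness × cos δ = 46 × cos 9.77° = 45.3 m.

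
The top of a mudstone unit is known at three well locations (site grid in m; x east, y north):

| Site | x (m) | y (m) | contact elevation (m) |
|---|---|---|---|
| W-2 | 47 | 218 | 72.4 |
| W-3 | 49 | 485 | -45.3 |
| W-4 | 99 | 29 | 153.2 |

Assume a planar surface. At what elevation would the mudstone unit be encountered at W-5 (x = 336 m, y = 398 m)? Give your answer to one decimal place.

Two edge vectors: W-2→W-3 = (2, 267, -117.7), W-2→W-4 = (52, -189, 80.8).
Normal n = (W-2→W-3) × (W-2→W-4) = (-671.7, -6282, -14262).
So ∂z/∂x = −n_x/n_z = −0.04710 and ∂z/∂y = −n_y/n_z = −0.44047.
Intercept c from W-2: 72.4 + 2.21 + 96.02 = 170.64.
At (336, 398): z = −15.8 − 175.3 + 170.64 = -20.5 m.

-20.5 m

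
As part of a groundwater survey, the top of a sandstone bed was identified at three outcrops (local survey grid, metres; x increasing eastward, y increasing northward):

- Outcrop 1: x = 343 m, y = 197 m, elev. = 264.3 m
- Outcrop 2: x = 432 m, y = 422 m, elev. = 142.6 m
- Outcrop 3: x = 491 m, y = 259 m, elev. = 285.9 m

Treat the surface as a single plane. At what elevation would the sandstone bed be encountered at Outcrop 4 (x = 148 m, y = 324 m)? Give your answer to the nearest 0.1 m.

86.1 m

Let the plane be z = a·x + b·y + c.
Outcrop 2−Outcrop 1: 89a + 225b = −121.7;  Outcrop 3−Outcrop 1: 148a + 62b = 21.6.
Solving gives a = 0.44653, b = −0.71751.
Then c = 264.3 − a·343 − b·197 = 252.49.
At (148, 324): z = 66.1 − 232.5 + 252.49 = 86.1 m.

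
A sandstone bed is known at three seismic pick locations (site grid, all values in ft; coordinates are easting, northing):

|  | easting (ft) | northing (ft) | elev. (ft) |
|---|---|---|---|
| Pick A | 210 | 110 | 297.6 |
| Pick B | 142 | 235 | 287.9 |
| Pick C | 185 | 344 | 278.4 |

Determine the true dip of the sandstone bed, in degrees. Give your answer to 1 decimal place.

Let the plane be z = a·easting + b·northing + c.
Pick B−Pick A: −68a + 125b = −9.7;  Pick C−Pick A: −25a + 234b = −19.2.
Solving gives a = −0.01018, b = −0.08314.
Gradient magnitude |∇z| = √(a² + b²) = √(0.00010 + 0.00691) = 0.08376.
True dip = arctan(0.08376) = 4.8°, dipping toward N (azimuth ≈ 007°).

4.8°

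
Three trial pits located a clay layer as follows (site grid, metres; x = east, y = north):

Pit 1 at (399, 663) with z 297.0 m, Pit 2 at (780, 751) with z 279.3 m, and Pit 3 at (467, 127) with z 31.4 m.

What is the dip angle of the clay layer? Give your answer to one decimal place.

26.6°

Two edge vectors: Pit 1→Pit 2 = (381, 88, -17.7), Pit 1→Pit 3 = (68, -536, -265.6).
Normal n = (Pit 1→Pit 2) × (Pit 1→Pit 3) = (-32860, 99990, -210200).
So ∂z/∂x = −n_x/n_z = −0.15633 and ∂z/∂y = −n_y/n_z = 0.47569.
Gradient magnitude |∇z| = √(a² + b²) = √(0.02444 + 0.22628) = 0.50072.
True dip = arctan(0.50072) = 26.6°, dipping toward SSE (azimuth ≈ 162°).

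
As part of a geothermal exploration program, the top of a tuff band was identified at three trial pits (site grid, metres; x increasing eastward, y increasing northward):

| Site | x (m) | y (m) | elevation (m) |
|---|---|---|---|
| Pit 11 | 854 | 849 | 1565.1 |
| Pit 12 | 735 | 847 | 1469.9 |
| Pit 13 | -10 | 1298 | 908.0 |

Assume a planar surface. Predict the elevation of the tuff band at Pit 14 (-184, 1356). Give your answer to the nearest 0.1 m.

773.3 m

Let the plane be z = a·x + b·y + c.
Pit 12−Pit 11: −119a − 2b = −95.2;  Pit 13−Pit 11: −864a + 449b = −657.1.
Solving gives a = 0.798764, b = 0.073567.
Then c = 1565.1 − a·854 − b·849 = 820.50.
At (-184, 1356): z = −147.0 + 99.8 + 820.50 = 773.3 m.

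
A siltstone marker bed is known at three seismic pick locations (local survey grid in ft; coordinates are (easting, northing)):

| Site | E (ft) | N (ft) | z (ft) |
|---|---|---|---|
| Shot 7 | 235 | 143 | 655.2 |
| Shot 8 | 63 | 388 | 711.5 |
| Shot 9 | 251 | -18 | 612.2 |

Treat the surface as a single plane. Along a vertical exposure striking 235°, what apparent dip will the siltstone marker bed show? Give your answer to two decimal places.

11.72°

Two edge vectors: Shot 7→Shot 8 = (-172, 245, 56.3), Shot 7→Shot 9 = (16, -161, -43).
Normal n = (Shot 7→Shot 8) × (Shot 7→Shot 9) = (-1470.7, -6495.2, 23772).
So ∂z/∂E = −n_x/n_z = 0.06187 and ∂z/∂N = −n_y/n_z = 0.27323.
Unit vector along 235° is (sin 235°, cos 235°) = (-0.8192, -0.5736).
Slope in that direction = a·(-0.8192) + b·(-0.5736) = −0.20740.
Apparent dip = arctan|0.20740| = 11.72° (true dip is 15.6°, so apparent ≤ true as expected).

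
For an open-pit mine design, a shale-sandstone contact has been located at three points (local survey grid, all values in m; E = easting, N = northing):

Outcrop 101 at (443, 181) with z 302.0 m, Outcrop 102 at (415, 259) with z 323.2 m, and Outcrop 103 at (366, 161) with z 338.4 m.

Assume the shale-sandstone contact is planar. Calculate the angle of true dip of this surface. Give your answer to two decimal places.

26.82°

Two edge vectors: Outcrop 101→Outcrop 102 = (-28, 78, 21.2), Outcrop 101→Outcrop 103 = (-77, -20, 36.4).
Normal n = (Outcrop 101→Outcrop 102) × (Outcrop 101→Outcrop 103) = (3263.2, -613.2, 6566).
So ∂z/∂E = −n_x/n_z = −0.49698 and ∂z/∂N = −n_y/n_z = 0.09339.
Gradient magnitude |∇z| = √(a² + b²) = √(0.24699 + 0.00872) = 0.50568.
True dip = arctan(0.50568) = 26.82°, dipping toward E (azimuth ≈ 101°).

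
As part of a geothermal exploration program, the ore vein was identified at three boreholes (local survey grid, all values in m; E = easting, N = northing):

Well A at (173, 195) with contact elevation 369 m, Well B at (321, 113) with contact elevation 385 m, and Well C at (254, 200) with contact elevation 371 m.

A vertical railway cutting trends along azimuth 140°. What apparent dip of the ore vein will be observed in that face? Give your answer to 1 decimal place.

7.1°

Let the plane be z = a·E + b·N + c.
Well B−Well A: 148a − 82b = 16;  Well C−Well A: 81a + 5b = 2.
Solving gives a = 0.03305, b = −0.13546.
Unit vector along 140° is (sin 140°, cos 140°) = (0.6428, -0.7660).
Slope in that direction = a·(0.6428) + b·(-0.7660) = 0.12502.
Apparent dip = arctan|0.12502| = 7.1° (true dip is 7.9°, so apparent ≤ true as expected).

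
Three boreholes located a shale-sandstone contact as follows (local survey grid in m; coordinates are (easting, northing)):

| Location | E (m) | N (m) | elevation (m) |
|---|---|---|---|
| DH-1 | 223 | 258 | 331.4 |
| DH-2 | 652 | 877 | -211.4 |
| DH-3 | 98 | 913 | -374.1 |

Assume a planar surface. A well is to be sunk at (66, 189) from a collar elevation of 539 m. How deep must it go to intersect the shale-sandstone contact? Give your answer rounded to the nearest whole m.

Two edge vectors: DH-1→DH-2 = (429, 619, -542.8), DH-1→DH-3 = (-125, 655, -705.5).
Normal n = (DH-1→DH-2) × (DH-1→DH-3) = (-81170.5, 370509.5, 358370).
So ∂z/∂E = −n_x/n_z = 0.22650 and ∂z/∂N = −n_y/n_z = −1.03387.
Intercept c from DH-1: 331.4 − 50.51 + 266.74 = 547.63.
At (66, 189): z_contact = 14.9 − 195.4 + 547.63 = 367.2 m.
Depth below ground = 539 − 367.2 = 172 m.

172 m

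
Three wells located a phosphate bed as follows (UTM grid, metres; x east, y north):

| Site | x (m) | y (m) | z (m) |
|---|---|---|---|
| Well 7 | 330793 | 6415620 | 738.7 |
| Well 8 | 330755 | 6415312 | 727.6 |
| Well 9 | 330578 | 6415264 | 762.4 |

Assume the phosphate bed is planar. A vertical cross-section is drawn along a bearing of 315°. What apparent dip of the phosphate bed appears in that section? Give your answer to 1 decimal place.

Let the plane be z = a·x + b·y + c.
Well 8−Well 7: −38a − 308b = −11.1;  Well 9−Well 7: −215a − 356b = 23.7.
Solving gives a = −0.21353, b = 0.06238.
Unit vector along 315° is (sin 315°, cos 315°) = (-0.7071, 0.7071).
Slope in that direction = a·(-0.7071) + b·(0.7071) = 0.19510.
Apparent dip = arctan|0.19510| = 11.0° (true dip is 12.5°, so apparent ≤ true as expected).

11.0°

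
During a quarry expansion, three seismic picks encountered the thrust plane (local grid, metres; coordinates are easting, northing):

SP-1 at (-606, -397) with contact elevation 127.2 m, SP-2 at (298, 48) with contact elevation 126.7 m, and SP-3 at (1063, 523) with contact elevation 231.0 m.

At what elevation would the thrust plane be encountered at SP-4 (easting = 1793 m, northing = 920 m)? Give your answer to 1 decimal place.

Let the plane be z = a·easting + b·northing + c.
SP-2−SP-1: 904a + 445b = −0.5;  SP-3−SP-1: 1669a + 920b = 103.8.
Solving gives a = −0.524316, b = 1.064003.
Then c = 127.2 − a·-606 − b·-397 = 231.87.
At (1793, 920): z = −940.1 + 978.9 + 231.87 = 270.7 m.

270.7 m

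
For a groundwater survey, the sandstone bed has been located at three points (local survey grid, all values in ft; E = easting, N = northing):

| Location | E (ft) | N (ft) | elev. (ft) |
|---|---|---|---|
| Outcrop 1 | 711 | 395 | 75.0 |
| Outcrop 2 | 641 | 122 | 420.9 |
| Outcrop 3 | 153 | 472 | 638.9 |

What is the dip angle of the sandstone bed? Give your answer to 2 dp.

Two edge vectors: Outcrop 1→Outcrop 2 = (-70, -273, 345.9), Outcrop 1→Outcrop 3 = (-558, 77, 563.9).
Normal n = (Outcrop 1→Outcrop 2) × (Outcrop 1→Outcrop 3) = (-180579, -153539.2, -157724).
So ∂z/∂E = −n_x/n_z = −1.14491 and ∂z/∂N = −n_y/n_z = −0.97347.
Gradient magnitude |∇z| = √(a² + b²) = √(1.31081 + 0.94764) = 1.50281.
True dip = arctan(1.50281) = 56.36°, dipping toward NE (azimuth ≈ 050°).

56.36°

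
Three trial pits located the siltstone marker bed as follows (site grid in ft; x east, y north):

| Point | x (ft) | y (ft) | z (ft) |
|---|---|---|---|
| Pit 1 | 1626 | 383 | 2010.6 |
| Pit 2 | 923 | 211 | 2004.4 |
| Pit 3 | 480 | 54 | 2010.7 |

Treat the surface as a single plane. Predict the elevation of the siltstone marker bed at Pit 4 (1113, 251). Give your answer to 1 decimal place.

Two edge vectors: Pit 1→Pit 2 = (-703, -172, -6.2), Pit 1→Pit 3 = (-1146, -329, 0.1).
Normal n = (Pit 1→Pit 2) × (Pit 1→Pit 3) = (-2057, 7175.5, 34175).
So ∂z/∂x = −n_x/n_z = 0.060190 and ∂z/∂y = −n_y/n_z = −0.209963.
Intercept c from Pit 1: 2010.6 − 97.87 + 80.42 = 1993.15.
At (1113, 251): z = 67.0 − 52.7 + 1993.15 = 2007.4 ft.

2007.4 ft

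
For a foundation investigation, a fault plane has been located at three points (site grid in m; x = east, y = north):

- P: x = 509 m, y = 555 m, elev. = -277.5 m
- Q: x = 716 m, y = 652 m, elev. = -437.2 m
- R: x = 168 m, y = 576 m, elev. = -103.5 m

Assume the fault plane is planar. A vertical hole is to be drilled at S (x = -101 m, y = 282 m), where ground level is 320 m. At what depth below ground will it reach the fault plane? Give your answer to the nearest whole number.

133 m

Let the plane be z = a·x + b·y + c.
Q−P: 207a + 97b = −159.7;  R−P: −341a + 21b = 174.
Solving gives a = −0.54061, b = −0.49272.
Then c = -277.5 − a·509 − b·555 = 271.13.
At (-101, 282): z_contact = 54.6 − 138.9 + 271.13 = 186.8 m.
Depth below ground = 320 − 186.8 = 133 m.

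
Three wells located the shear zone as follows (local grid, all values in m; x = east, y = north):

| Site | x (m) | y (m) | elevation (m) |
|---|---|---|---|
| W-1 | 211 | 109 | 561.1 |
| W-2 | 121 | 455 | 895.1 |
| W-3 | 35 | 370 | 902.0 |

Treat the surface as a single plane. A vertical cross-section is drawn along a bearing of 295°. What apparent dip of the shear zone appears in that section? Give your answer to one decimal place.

46.8°

Let the plane be z = a·x + b·y + c.
W-2−W-1: −90a + 346b = 334;  W-3−W-1: −176a + 261b = 340.9.
Solving gives a = −0.82279, b = 0.75130.
Unit vector along 295° is (sin 295°, cos 295°) = (-0.9063, 0.4226).
Slope in that direction = a·(-0.9063) + b·(0.4226) = 1.06322.
Apparent dip = arctan|1.06322| = 46.8° (true dip is 48.1°, so apparent ≤ true as expected).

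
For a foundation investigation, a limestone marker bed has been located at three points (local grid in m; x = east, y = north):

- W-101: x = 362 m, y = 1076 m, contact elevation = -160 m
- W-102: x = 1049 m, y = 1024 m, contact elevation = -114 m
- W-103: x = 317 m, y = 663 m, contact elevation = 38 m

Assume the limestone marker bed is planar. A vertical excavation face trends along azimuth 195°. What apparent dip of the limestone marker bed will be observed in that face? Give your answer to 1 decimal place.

24.6°

Two edge vectors: W-101→W-102 = (687, -52, 46), W-101→W-103 = (-45, -413, 198).
Normal n = (W-101→W-102) × (W-101→W-103) = (8702, -138096, -286071).
So ∂z/∂x = −n_x/n_z = 0.03042 and ∂z/∂y = −n_y/n_z = −0.48273.
Unit vector along 195° is (sin 195°, cos 195°) = (-0.2588, -0.9659).
Slope in that direction = a·(-0.2588) + b·(-0.9659) = 0.45841.
Apparent dip = arctan|0.45841| = 24.6° (true dip is 25.8°, so apparent ≤ true as expected).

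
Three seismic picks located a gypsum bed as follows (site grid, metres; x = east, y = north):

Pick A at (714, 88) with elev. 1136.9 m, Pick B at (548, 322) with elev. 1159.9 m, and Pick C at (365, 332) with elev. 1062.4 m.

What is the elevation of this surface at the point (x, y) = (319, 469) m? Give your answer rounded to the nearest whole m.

Let the plane be z = a·x + b·y + c.
Pick B−Pick A: −166a + 234b = 23;  Pick C−Pick A: −349a + 244b = −74.5.
Solving gives a = 0.55986, b = 0.49546.
Then c = 1136.9 − a·714 − b·88 = 693.56.
At (319, 469): z = 178.6 + 232.4 + 693.56 = 1104.5 m.

1105 m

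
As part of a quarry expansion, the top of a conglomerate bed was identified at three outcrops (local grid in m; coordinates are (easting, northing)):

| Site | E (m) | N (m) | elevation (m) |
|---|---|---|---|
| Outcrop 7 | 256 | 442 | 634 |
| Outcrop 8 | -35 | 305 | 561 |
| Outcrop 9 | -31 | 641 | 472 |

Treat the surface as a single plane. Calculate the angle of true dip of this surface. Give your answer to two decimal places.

Two edge vectors: Outcrop 7→Outcrop 8 = (-291, -137, -73), Outcrop 7→Outcrop 9 = (-287, 199, -162).
Normal n = (Outcrop 7→Outcrop 8) × (Outcrop 7→Outcrop 9) = (36721, -26191, -97228).
So ∂z/∂E = −n_x/n_z = 0.37768 and ∂z/∂N = −n_y/n_z = −0.26938.
Gradient magnitude |∇z| = √(a² + b²) = √(0.14264 + 0.07256) = 0.46390.
True dip = arctan(0.46390) = 24.89°, dipping toward NW (azimuth ≈ 305°).

24.89°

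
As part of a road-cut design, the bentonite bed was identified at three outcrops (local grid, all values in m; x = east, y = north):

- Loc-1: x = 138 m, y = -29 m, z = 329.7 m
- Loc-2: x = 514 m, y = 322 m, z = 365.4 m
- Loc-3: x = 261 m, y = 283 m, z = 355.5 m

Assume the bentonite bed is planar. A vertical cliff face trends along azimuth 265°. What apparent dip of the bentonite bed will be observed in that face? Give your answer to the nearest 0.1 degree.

Two edge vectors: Loc-1→Loc-2 = (376, 351, 35.7), Loc-1→Loc-3 = (123, 312, 25.8).
Normal n = (Loc-1→Loc-2) × (Loc-1→Loc-3) = (-2082.6, -5309.7, 74139).
So ∂z/∂x = −n_x/n_z = 0.02809 and ∂z/∂y = −n_y/n_z = 0.07162.
Unit vector along 265° is (sin 265°, cos 265°) = (-0.9962, -0.0872).
Slope in that direction = a·(-0.9962) + b·(-0.0872) = −0.03423.
Apparent dip = arctan|0.03423| = 2.0° (true dip is 4.4°, so apparent ≤ true as expected).

2.0°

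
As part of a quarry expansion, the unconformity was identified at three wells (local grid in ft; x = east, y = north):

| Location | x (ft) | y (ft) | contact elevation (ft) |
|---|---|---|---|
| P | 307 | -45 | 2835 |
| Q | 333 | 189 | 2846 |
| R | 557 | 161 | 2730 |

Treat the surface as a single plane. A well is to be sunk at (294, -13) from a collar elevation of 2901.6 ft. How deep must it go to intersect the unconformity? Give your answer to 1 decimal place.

Two edge vectors: P→Q = (26, 234, 11), P→R = (250, 206, -105).
Normal n = (P→Q) × (P→R) = (-26836, 5480, -53144).
So ∂z/∂x = −n_x/n_z = −0.50497 and ∂z/∂y = −n_y/n_z = 0.10312.
Intercept c from P: 2835 + 155.03 + 4.64 = 2994.67.
At (294, -13): z_contact = −148.46 − 1.34 + 2994.67 = 2844.86 ft.
Depth below ground = 2901.6 − 2844.86 = 56.7 ft.

56.7 ft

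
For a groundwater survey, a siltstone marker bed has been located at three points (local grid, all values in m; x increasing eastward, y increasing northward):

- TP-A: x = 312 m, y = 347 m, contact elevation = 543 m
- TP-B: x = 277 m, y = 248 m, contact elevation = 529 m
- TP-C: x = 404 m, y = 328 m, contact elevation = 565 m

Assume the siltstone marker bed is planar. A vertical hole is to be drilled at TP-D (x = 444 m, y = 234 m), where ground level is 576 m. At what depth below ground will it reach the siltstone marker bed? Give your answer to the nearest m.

Let the plane be z = a·x + b·y + c.
TP-B−TP-A: −35a − 99b = −14;  TP-C−TP-A: 92a − 19b = 22.
Solving gives a = 0.25008, b = 0.05300.
Then c = 543 − a·312 − b·347 = 446.58.
At (444, 234): z_contact = 111.0 + 12.4 + 446.58 = 570.0 m.
Depth below ground = 576 − 570.0 = 6 m.

6 m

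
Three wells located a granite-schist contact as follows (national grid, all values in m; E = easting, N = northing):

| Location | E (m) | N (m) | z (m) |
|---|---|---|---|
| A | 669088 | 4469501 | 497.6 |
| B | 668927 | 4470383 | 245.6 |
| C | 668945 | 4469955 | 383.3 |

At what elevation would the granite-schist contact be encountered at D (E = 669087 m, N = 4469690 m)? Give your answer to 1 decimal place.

435.0 m

Two edge vectors: A→B = (-161, 882, -252), A→C = (-143, 454, -114.3).
Normal n = (A→B) × (A→C) = (13595.4, 17633.7, 53032).
So ∂z/∂E = −n_x/n_z = −0.256362196 and ∂z/∂N = −n_y/n_z = −0.332510560.
Intercept c from A: 497.6 + 171528.87 + 1486156.28 = 1658182.75.
At (669087, 4469690): z = −171528.6 − 1486219.1 + 1658182.75 = 435.0 m.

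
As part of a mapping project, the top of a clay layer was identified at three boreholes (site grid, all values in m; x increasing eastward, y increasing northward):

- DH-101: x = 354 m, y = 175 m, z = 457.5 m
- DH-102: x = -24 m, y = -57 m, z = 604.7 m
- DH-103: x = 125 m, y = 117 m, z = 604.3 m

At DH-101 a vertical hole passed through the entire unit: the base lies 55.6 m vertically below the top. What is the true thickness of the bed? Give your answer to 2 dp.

37.86 m

Two edge vectors: DH-101→DH-102 = (-378, -232, 147.2), DH-101→DH-103 = (-229, -58, 146.8).
Normal n = (DH-101→DH-102) × (DH-101→DH-103) = (-25520, 21781.6, -31204).
So ∂z/∂x = −n_x/n_z = −0.81784 and ∂z/∂y = −n_y/n_z = 0.69804.
|∇z| = √(a²+b²) = 1.07523, so dip δ = arctan(1.07523) = 47.08°.
True thickness = vertical thickness × cos δ = 55.6 × cos 47.08° = 37.86 m.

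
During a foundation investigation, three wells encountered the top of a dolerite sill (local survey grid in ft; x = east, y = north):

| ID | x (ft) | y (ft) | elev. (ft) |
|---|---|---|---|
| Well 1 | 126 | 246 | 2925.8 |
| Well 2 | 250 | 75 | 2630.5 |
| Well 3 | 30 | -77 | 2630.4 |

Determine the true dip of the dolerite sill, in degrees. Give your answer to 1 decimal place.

Two edge vectors: Well 1→Well 2 = (124, -171, -295.3), Well 1→Well 3 = (-96, -323, -295.4).
Normal n = (Well 1→Well 2) × (Well 1→Well 3) = (-44868.5, 64978.4, -56468).
So ∂z/∂x = −n_x/n_z = −0.79458 and ∂z/∂y = −n_y/n_z = 1.15071.
Gradient magnitude |∇z| = √(a² + b²) = √(0.63136 + 1.32414) = 1.39839.
True dip = arctan(1.39839) = 54.4°, dipping toward SE (azimuth ≈ 145°).

54.4°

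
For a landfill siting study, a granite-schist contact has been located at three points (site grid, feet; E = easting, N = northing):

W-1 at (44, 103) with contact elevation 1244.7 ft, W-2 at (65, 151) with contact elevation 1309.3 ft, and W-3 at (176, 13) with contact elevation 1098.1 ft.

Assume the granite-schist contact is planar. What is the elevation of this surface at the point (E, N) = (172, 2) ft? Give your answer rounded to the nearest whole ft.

Two edge vectors: W-1→W-2 = (21, 48, 64.6), W-1→W-3 = (132, -90, -146.6).
Normal n = (W-1→W-2) × (W-1→W-3) = (-1222.8, 11605.8, -8226).
So ∂z/∂E = −n_x/n_z = −0.14865 and ∂z/∂N = −n_y/n_z = 1.41087.
Intercept c from W-1: 1244.7 + 6.54 − 145.32 = 1105.92.
At (172, 2): z = −25.6 + 2.8 + 1105.92 = 1083.2 ft.

1083 ft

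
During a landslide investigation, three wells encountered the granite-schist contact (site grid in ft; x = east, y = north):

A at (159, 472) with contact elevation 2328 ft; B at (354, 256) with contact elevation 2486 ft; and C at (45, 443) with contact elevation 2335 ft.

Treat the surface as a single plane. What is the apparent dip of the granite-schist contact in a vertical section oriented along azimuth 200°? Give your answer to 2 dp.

29.54°

Let the plane be z = a·x + b·y + c.
B−A: 195a − 216b = 158;  C−A: −114a − 29b = 7.
Solving gives a = 0.10139, b = −0.63995.
Unit vector along 200° is (sin 200°, cos 200°) = (-0.3420, -0.9397).
Slope in that direction = a·(-0.3420) + b·(-0.9397) = 0.56668.
Apparent dip = arctan|0.56668| = 29.54° (true dip is 32.9°, so apparent ≤ true as expected).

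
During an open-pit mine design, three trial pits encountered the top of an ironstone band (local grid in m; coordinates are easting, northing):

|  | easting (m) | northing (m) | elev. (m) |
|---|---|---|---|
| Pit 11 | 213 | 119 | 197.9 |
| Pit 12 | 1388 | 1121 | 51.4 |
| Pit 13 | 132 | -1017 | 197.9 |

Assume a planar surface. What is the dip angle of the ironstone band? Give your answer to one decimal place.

Two edge vectors: Pit 11→Pit 12 = (1175, 1002, -146.5), Pit 11→Pit 13 = (-81, -1136, 0).
Normal n = (Pit 11→Pit 12) × (Pit 11→Pit 13) = (-166424, 11866.5, -1253638).
So ∂z/∂easting = −n_x/n_z = −0.13275 and ∂z/∂northing = −n_y/n_z = 0.00947.
Gradient magnitude |∇z| = √(a² + b²) = √(0.01762 + 0.00009) = 0.13309.
True dip = arctan(0.13309) = 7.6°, dipping toward E (azimuth ≈ 094°).

7.6°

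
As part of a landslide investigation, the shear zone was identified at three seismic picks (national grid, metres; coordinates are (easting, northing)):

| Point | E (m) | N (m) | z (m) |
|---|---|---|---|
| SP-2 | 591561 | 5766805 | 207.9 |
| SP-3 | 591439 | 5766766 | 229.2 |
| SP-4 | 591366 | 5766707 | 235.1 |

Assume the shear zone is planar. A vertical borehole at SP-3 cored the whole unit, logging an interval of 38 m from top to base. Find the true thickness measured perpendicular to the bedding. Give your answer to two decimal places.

Let the plane be z = a·E + b·N + c.
SP-3−SP-2: −122a − 39b = 21.3;  SP-4−SP-2: −195a − 98b = 27.2.
Solving gives a = −0.23595, b = 0.19193.
|∇z| = √(a²+b²) = 0.30415, so dip δ = arctan(0.30415) = 16.92°.
True thickness = vertical thickness × cos δ = 38 × cos 16.92° = 36.36 m.

36.36 m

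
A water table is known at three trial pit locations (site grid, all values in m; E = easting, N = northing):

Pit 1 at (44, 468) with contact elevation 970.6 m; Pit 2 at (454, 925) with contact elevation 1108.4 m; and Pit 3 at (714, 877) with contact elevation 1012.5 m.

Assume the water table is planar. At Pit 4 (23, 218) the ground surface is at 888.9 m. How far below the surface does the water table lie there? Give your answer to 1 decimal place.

Two edge vectors: Pit 1→Pit 2 = (410, 457, 137.8), Pit 1→Pit 3 = (670, 409, 41.9).
Normal n = (Pit 1→Pit 2) × (Pit 1→Pit 3) = (-37211.9, 75147, -138500).
So ∂z/∂E = −n_x/n_z = −0.26868 and ∂z/∂N = −n_y/n_z = 0.54258.
Intercept c from Pit 1: 970.6 + 11.82 − 253.93 = 728.50.
At (23, 218): z_contact = −6.18 + 118.28 + 728.50 = 840.60 m.
Depth below ground = 888.9 − 840.60 = 48.3 m.

48.3 m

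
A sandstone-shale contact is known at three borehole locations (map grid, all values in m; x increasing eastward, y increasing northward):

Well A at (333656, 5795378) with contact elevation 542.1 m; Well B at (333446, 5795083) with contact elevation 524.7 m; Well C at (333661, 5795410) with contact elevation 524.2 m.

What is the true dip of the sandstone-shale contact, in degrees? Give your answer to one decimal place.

53.1°

Two edge vectors: Well A→Well B = (-210, -295, -17.4), Well A→Well C = (5, 32, -17.9).
Normal n = (Well A→Well B) × (Well A→Well C) = (5837.3, -3846, -5245).
So ∂z/∂x = −n_x/n_z = 1.11293 and ∂z/∂y = −n_y/n_z = −0.73327.
Gradient magnitude |∇z| = √(a² + b²) = √(1.23861 + 0.53768) = 1.33278.
True dip = arctan(1.33278) = 53.1°, dipping toward WNW (azimuth ≈ 303°).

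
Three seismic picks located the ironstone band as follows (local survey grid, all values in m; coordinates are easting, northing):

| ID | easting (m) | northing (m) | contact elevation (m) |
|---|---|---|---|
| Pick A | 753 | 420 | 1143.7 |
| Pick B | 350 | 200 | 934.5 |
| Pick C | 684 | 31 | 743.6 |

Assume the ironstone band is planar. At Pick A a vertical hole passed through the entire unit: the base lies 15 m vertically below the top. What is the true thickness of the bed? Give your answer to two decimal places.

10.41 m

Two edge vectors: Pick A→Pick B = (-403, -220, -209.2), Pick A→Pick C = (-69, -389, -400.1).
Normal n = (Pick A→Pick B) × (Pick A→Pick C) = (6643.2, -146805.5, 141587).
So ∂z/∂easting = −n_x/n_z = −0.04692 and ∂z/∂northing = −n_y/n_z = 1.03686.
|∇z| = √(a²+b²) = 1.03792, so dip δ = arctan(1.03792) = 46.07°.
True thickness = vertical thickness × cos δ = 15 × cos 46.07° = 10.41 m.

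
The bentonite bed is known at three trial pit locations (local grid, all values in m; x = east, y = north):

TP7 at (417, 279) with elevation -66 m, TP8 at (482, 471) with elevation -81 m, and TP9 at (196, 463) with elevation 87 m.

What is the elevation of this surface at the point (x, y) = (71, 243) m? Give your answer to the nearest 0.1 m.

Let the plane be z = a·x + b·y + c.
TP8−TP7: 65a + 192b = −15;  TP9−TP7: −221a + 184b = 153.
Solving gives a = −0.59082, b = 0.12189.
Then c = -66 − a·417 − b·279 = 146.36.
At (71, 243): z = −41.9 + 29.6 + 146.36 = 134.0 m.

134.0 m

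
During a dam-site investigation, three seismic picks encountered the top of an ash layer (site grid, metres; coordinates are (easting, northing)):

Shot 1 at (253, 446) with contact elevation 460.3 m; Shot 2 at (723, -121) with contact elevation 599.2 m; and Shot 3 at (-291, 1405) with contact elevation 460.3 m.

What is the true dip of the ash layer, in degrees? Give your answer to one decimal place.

Two edge vectors: Shot 1→Shot 2 = (470, -567, 138.9), Shot 1→Shot 3 = (-544, 959, 0).
Normal n = (Shot 1→Shot 2) × (Shot 1→Shot 3) = (-133205.1, -75561.6, 142282).
So ∂z/∂E = −n_x/n_z = 0.93620 and ∂z/∂N = −n_y/n_z = 0.53107.
Gradient magnitude |∇z| = √(a² + b²) = √(0.87648 + 0.28203) = 1.07634.
True dip = arctan(1.07634) = 47.1°, dipping toward WSW (azimuth ≈ 240°).

47.1°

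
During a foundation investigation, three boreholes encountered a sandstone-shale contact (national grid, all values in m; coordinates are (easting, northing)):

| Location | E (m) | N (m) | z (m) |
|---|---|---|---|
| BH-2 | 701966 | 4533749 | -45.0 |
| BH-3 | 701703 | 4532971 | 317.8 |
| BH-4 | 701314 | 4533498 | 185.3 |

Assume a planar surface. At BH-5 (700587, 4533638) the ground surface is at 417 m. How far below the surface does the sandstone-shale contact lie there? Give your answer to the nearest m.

142 m

Two edge vectors: BH-2→BH-3 = (-263, -778, 362.8), BH-2→BH-4 = (-652, -251, 230.3).
Normal n = (BH-2→BH-3) × (BH-2→BH-4) = (-88110.6, -175976.7, -441243).
So ∂z/∂E = −n_x/n_z = −0.19968725 and ∂z/∂N = −n_y/n_z = −0.39882038.
Intercept c from BH-2: -45 + 140173.66 + 1808151.49 = 1948280.15.
At (700587, 4533638): z_contact = −139898.3 − 1808107.2 + 1948280.15 = 274.6 m.
Depth below ground = 417 − 274.6 = 142 m.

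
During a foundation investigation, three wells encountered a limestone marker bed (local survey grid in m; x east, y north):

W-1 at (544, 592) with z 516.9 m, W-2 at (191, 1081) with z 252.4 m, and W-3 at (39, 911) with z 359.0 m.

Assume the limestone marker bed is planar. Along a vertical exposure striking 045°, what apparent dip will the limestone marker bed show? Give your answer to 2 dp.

24.10°

Two edge vectors: W-1→W-2 = (-353, 489, -264.5), W-1→W-3 = (-505, 319, -157.9).
Normal n = (W-1→W-2) × (W-1→W-3) = (7162.4, 77833.8, 134338).
So ∂z/∂x = −n_x/n_z = −0.05332 and ∂z/∂y = −n_y/n_z = −0.57939.
Unit vector along 045° is (sin 45°, cos 45°) = (0.7071, 0.7071).
Slope in that direction = a·(0.7071) + b·(0.7071) = −0.44739.
Apparent dip = arctan|0.44739| = 24.10° (true dip is 30.2°, so apparent ≤ true as expected).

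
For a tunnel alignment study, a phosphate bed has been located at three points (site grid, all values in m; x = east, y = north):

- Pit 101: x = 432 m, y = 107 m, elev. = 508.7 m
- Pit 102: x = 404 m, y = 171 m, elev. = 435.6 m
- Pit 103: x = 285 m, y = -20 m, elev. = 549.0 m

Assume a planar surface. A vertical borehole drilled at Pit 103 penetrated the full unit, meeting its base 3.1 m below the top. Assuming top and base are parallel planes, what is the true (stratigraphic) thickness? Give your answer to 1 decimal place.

Two edge vectors: Pit 101→Pit 102 = (-28, 64, -73.1), Pit 101→Pit 103 = (-147, -127, 40.3).
Normal n = (Pit 101→Pit 102) × (Pit 101→Pit 103) = (-6704.5, 11874.1, 12964).
So ∂z/∂x = −n_x/n_z = 0.51716 and ∂z/∂y = −n_y/n_z = −0.91593.
|∇z| = √(a²+b²) = 1.05185, so dip δ = arctan(1.05185) = 46.45°.
True thickness = vertical thickness × cos δ = 3.1 × cos 46.45° = 2.1 m.

2.1 m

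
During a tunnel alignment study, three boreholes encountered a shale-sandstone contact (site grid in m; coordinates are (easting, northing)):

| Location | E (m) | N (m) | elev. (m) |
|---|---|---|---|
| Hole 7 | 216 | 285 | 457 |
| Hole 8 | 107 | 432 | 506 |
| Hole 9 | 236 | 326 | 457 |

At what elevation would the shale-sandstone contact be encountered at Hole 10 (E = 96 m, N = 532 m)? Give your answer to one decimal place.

Let the plane be z = a·E + b·N + c.
Hole 8−Hole 7: −109a + 147b = 49;  Hole 9−Hole 7: 20a + 41b = 0.
Solving gives a = −0.27116, b = 0.13227.
Then c = 457 − a·216 − b·285 = 477.87.
At (96, 532): z = −26.0 + 70.4 + 477.87 = 522.2 m.

522.2 m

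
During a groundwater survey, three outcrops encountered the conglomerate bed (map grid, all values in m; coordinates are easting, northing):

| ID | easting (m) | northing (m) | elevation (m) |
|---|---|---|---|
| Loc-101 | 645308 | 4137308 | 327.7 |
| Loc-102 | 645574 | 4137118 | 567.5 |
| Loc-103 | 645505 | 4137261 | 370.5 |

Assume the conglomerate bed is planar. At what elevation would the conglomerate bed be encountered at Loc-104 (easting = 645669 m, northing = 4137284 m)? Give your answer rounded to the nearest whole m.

Let the plane be z = a·easting + b·northing + c.
Loc-102−Loc-101: 266a − 190b = 239.8;  Loc-103−Loc-101: 197a − 47b = 42.8.
Solving gives a = −0.12590661, b = −1.43837452.
Then c = 327.7 − a·645308 − b·4137308 = 6032574.65.
At (645669, 4137284): z = −81294.0 − 5950963.9 + 6032574.65 = 316.8 m.

317 m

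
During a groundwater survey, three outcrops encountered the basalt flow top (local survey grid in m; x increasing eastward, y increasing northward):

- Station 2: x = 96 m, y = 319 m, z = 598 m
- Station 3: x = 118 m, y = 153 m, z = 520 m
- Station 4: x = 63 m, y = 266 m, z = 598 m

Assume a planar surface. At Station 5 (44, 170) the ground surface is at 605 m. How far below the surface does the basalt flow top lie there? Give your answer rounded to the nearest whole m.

Let the plane be z = a·x + b·y + c.
Station 3−Station 2: 22a − 166b = −78;  Station 4−Station 2: −33a − 53b = 0.
Solving gives a = −0.62222, b = 0.38742.
Then c = 598 − a·96 − b·319 = 534.15.
At (44, 170): z_contact = −27.4 + 65.9 + 534.15 = 572.6 m.
Depth below ground = 605 − 572.6 = 32 m.

32 m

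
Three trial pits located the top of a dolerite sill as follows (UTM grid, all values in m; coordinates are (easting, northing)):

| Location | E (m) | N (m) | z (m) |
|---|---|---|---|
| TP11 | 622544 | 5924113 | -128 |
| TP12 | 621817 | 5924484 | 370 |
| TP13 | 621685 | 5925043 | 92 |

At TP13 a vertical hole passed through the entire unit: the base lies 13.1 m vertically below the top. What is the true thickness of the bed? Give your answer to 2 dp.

7.97 m

Let the plane be z = a·E + b·N + c.
TP12−TP11: −727a + 371b = 498;  TP13−TP11: −859a + 930b = 220.
Solving gives a = −1.06742, b = −0.74937.
|∇z| = √(a²+b²) = 1.30421, so dip δ = arctan(1.30421) = 52.52°.
True thickness = vertical thickness × cos δ = 13.1 × cos 52.52° = 7.97 m.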